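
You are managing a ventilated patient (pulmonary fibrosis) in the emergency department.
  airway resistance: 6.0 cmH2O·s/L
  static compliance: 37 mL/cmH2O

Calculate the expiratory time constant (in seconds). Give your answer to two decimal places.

τ = R × C = 6.0 × 37 mL/cmH2O = 6.0 × 0.037 L/cmH2O = 0.222 s.

0.22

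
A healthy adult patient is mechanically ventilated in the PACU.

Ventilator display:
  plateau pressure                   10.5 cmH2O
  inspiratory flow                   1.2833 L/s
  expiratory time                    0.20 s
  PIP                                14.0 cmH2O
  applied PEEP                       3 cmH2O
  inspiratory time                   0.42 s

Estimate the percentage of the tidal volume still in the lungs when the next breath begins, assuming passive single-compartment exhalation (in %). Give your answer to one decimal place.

36.0

Vt = flow × Ti = 1.2833 L/s × 0.42 s × 1000 mL/L = 538.99 mL.
R = (PIP − Pplat)/V̇ = (14.0 − 10.5) / 1.2833 = 3.5/1.2833 = 2.727 cmH2O·s/L.
C = Vt/(Pplat − PEEP) = 538.99 / (10.5 − 3) = 538.99/7.5 = 71.865 mL/cmH2O.
τ = R × C = 2.727 × 0.07187 L/cmH2O = 0.196 s.
Fraction remaining at end-expiration = e^(−Te/τ) = e^(−0.20/0.196) = 0.3604 → 36.04%.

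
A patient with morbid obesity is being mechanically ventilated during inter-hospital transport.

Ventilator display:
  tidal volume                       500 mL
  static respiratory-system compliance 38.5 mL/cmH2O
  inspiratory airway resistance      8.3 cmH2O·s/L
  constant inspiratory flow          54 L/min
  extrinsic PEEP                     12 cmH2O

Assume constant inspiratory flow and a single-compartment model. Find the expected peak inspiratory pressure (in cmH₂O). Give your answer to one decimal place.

Flow: 54 L/min ÷ 60 = 0.9 L/s.
Equation of motion (constant flow): PIP = Vt/C + R·V̇ + PEEP.
PIP = 500/38.5 + 8.3×0.9 + 12 = 12.987 + 7.47 + 12 = 32.457 cmH2O.

32.5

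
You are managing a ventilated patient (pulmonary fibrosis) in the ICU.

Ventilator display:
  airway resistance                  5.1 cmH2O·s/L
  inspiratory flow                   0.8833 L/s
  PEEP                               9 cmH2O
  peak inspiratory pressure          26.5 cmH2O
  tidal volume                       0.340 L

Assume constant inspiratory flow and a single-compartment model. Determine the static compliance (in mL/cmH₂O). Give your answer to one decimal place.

26.2

Equation of motion (constant flow): PIP = Vt/C + R·V̇ + PEEP.
Vt/C = PIP − R·V̇ − PEEP = 26.5 − 5.1×0.8833 − 9 = 26.5 − 4.505 − 9 = 12.995 cmH2O.
C = Vt / 12.995 = 340 / 12.995 = 26.164 mL/cmH2O.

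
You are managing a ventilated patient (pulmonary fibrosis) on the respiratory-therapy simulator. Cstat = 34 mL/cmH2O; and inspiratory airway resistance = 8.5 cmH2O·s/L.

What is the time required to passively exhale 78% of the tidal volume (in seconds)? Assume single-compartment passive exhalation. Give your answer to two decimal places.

0.44

τ = R × C = 8.5 × 34 mL/cmH2O = 8.5 × 0.034 L/cmH2O = 0.289 s.
Exhaled fraction f = 1 − e^(−t/τ) → t = −τ·ln(1 − f) = −0.289·ln(0.22) = 0.4376 s.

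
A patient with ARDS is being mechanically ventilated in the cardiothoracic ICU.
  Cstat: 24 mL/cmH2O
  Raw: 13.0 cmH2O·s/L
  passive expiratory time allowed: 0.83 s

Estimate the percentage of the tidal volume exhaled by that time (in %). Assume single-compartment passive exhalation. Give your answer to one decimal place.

τ = R × C = 13.0 × 24 mL/cmH2O = 13.0 × 0.024 L/cmH2O = 0.312 s.
Passive exhalation: V(t)/V₀ = e^(−t/τ) = e^(−0.83/0.312) = 0.06993.
Fraction exhaled = 1 − 0.06993 = 0.9301 → 93.01%.

93.0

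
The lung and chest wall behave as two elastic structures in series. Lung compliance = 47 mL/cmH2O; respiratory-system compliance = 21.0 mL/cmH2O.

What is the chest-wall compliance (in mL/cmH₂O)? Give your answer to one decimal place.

38.0

1/Ccw = 1/Crs − 1/CL.
1/Ccw = 1/21.0 − 1/47 = 0.02634.
Ccw = 37.965 mL/cmH2O.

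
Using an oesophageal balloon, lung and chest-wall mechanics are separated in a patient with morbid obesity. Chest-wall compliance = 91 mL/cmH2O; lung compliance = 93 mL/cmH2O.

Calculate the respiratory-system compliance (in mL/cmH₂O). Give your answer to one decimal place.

46.0

Lung and chest wall are elastances in series: 1/Crs = 1/CL + 1/Ccw.
1/Crs = 1/93 + 1/91 = 0.02174.
Crs = 45.998 mL/cmH2O.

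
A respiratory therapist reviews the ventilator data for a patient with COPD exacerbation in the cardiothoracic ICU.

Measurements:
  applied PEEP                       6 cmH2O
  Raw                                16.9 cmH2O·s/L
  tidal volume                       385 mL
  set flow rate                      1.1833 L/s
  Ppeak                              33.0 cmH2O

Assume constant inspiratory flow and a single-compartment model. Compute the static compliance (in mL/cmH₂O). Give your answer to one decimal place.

Equation of motion (constant flow): PIP = Vt/C + R·V̇ + PEEP.
Vt/C = PIP − R·V̇ − PEEP = 33.0 − 16.9×1.1833 − 6 = 33.0 − 19.998 − 6 = 7.002 cmH2O.
C = Vt / 7.002 = 385 / 7.002 = 54.984 mL/cmH2O.

55.0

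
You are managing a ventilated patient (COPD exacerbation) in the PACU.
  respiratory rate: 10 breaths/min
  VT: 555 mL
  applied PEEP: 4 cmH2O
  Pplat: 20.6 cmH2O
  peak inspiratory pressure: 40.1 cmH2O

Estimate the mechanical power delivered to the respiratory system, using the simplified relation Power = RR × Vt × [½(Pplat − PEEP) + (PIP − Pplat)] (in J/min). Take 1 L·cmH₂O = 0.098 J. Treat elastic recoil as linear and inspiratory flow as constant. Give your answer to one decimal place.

Per-breath work = Vt × [½(Pplat−PEEP) + (PIP−Pplat)] = 0.555 × [0.5×16.6 + 19.5] = 0.555 × 27.8 = 15.429 L·cmH2O.
Power = 10 × 15.429 = 154.29 L·cmH2O/min.
× 0.098 J/(L·cmH2O) → 15.12 J/min.

15.1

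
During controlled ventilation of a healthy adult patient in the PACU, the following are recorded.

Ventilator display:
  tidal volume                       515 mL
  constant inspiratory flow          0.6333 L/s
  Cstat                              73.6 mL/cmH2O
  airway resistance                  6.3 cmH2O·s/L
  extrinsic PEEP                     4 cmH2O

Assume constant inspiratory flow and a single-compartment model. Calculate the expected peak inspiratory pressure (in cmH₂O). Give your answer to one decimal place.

15.0

Equation of motion (constant flow): PIP = Vt/C + R·V̇ + PEEP.
PIP = 515/73.6 + 6.3×0.6333 + 4 = 6.997 + 3.99 + 4 = 14.987 cmH2O.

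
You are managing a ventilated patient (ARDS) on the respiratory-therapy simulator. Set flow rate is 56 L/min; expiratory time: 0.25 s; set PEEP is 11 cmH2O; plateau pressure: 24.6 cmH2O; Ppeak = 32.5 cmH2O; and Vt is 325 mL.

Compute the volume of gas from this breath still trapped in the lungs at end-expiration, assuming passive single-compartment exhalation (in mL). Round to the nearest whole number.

94

Flow: 56 L/min ÷ 60 = 0.9333 L/s.
R = (PIP − Pplat)/V̇ = (32.5 − 24.6) / 0.9333 = 7.9/0.9333 = 8.465 cmH2O·s/L.
C = Vt/(Pplat − PEEP) = 325.0 / (24.6 − 11) = 325.0/13.6 = 23.897 mL/cmH2O.
τ = R × C = 8.465 × 0.0239 L/cmH2O = 0.2023 s.
Fraction remaining = e^(−Te/τ) = e^(−0.25/0.2023) = 0.2906.
Trapped volume = 325.0 × 0.2906 = 94.445 mL.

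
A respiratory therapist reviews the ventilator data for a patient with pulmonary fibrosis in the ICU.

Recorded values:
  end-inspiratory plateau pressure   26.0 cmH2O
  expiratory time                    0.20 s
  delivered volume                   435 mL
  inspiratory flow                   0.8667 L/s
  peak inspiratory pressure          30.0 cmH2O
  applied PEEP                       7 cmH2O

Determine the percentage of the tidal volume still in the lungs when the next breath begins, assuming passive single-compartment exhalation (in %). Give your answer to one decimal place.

R = (PIP − Pplat)/V̇ = (30.0 − 26.0) / 0.8667 = 4.0/0.8667 = 4.615 cmH2O·s/L.
C = Vt/(Pplat − PEEP) = 435.0 / (26.0 − 7) = 435.0/19.0 = 22.895 mL/cmH2O.
τ = R × C = 4.615 × 0.0229 L/cmH2O = 0.1057 s.
Fraction remaining at end-expiration = e^(−Te/τ) = e^(−0.20/0.1057) = 0.1507 → 15.07%.

15.1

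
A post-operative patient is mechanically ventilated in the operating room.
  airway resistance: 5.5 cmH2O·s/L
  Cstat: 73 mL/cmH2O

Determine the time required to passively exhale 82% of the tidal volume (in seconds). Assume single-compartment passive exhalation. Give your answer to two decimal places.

τ = R × C = 5.5 × 73 mL/cmH2O = 5.5 × 0.073 L/cmH2O = 0.4015 s.
Exhaled fraction f = 1 − e^(−t/τ) → t = −τ·ln(1 − f) = −0.4015·ln(0.18) = 0.6885 s.

0.69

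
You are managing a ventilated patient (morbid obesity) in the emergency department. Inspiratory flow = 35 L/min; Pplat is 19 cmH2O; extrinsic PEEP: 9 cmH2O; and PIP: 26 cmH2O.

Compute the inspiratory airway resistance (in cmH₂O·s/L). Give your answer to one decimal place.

Flow: 35 L/min ÷ 60 = 0.5833 L/s.
Raw = (PIP − Pplat) / flow = (26 − 19) / 0.5833 = 7.0 / 0.5833 = 12.001 cmH2O·s/L.

12.0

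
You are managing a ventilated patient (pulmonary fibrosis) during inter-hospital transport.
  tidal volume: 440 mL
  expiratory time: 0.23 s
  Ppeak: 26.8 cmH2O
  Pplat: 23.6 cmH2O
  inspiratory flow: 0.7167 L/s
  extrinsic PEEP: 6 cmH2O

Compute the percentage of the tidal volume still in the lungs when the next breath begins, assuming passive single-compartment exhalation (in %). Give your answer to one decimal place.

R = (PIP − Pplat)/V̇ = (26.8 − 23.6) / 0.7167 = 3.2/0.7167 = 4.465 cmH2O·s/L.
C = Vt/(Pplat − PEEP) = 440.0 / (23.6 − 6) = 440.0/17.6 = 25.0 mL/cmH2O.
τ = R × C = 4.465 × 0.025 L/cmH2O = 0.1116 s.
Fraction remaining at end-expiration = e^(−Te/τ) = e^(−0.23/0.1116) = 0.1273 → 12.73%.

12.7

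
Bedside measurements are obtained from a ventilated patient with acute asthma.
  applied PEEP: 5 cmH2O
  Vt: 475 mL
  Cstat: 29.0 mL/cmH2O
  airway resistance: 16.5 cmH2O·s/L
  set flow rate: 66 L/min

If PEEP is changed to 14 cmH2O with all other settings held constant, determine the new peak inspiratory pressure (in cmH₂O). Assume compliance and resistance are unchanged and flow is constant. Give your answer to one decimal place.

Flow: 66 L/min ÷ 60 = 1.1 L/s.
PIP = Vt/C + R·V̇ + PEEP (constant-flow equation of motion).
Only the baseline term changes: ΔPIP = ΔPEEP = 14 − 5 = 9.0 cmH2O.
Original PIP = 475/29.0 + 16.5×1.1 + 5 = 39.529 cmH2O; new PIP = 39.529 + (9.0) = 48.529 cmH2O.

48.5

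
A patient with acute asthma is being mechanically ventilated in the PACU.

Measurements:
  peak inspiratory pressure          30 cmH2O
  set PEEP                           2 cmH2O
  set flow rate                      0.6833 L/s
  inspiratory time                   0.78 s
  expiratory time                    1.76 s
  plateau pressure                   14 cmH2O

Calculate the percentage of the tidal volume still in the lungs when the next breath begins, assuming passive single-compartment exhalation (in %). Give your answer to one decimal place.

18.4

Vt = flow × Ti = 0.6833 L/s × 0.78 s × 1000 mL/L = 532.97 mL.
R = (PIP − Pplat)/V̇ = (30 − 14) / 0.6833 = 16.0/0.6833 = 23.416 cmH2O·s/L.
C = Vt/(Pplat − PEEP) = 532.97 / (14 − 2) = 532.97/12.0 = 44.414 mL/cmH2O.
τ = R × C = 23.416 × 0.04441 L/cmH2O = 1.04 s.
Fraction remaining at end-expiration = e^(−Te/τ) = e^(−1.76/1.04) = 0.1841 → 18.41%.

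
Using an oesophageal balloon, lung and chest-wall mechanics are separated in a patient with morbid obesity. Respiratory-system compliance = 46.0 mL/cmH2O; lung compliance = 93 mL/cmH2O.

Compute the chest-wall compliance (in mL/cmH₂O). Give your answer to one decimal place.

1/Ccw = 1/Crs − 1/CL.
1/Ccw = 1/46.0 − 1/93 = 0.01099.
Ccw = 90.992 mL/cmH2O.

91.0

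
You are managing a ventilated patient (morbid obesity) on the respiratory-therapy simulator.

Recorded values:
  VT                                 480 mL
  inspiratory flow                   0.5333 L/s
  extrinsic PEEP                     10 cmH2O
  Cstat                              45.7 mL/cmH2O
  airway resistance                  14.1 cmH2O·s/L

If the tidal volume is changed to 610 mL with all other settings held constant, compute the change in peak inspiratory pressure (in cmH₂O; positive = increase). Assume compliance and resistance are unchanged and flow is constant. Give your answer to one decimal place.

PIP = Vt/C + R·V̇ + PEEP (constant-flow equation of motion).
Only the elastic term changes: ΔPIP = ΔVt / C = (610 − 480) / 45.7 = 2.845 cmH2O.

2.8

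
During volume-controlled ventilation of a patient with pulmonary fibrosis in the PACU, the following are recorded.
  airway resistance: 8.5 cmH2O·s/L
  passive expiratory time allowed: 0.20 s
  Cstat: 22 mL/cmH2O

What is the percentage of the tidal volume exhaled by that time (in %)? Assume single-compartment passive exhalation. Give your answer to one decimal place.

τ = R × C = 8.5 × 22 mL/cmH2O = 8.5 × 0.022 L/cmH2O = 0.187 s.
Passive exhalation: V(t)/V₀ = e^(−t/τ) = e^(−0.20/0.187) = 0.3432.
Fraction exhaled = 1 − 0.3432 = 0.6568 → 65.68%.

65.7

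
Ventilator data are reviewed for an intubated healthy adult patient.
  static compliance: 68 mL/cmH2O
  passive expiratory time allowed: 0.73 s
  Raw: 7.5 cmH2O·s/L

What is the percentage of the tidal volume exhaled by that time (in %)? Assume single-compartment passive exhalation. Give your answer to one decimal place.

76.1

τ = R × C = 7.5 × 68 mL/cmH2O = 7.5 × 0.068 L/cmH2O = 0.51 s.
Passive exhalation: V(t)/V₀ = e^(−t/τ) = e^(−0.73/0.51) = 0.239.
Fraction exhaled = 1 − 0.239 = 0.761 → 76.1%.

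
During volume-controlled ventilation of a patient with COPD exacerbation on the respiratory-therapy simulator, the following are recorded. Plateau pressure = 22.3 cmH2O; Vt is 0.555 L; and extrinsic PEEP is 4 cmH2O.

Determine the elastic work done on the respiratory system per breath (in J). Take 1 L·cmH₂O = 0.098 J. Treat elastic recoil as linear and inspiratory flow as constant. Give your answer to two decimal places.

0.50

Elastic work ≈ ½ × (Pplat − PEEP) × Vt = 0.5 × (22.3 − 4) × 0.555 L = 0.5 × 18.3 × 0.555 = 5.078 L·cmH2O.
× 0.098 J/(L·cmH2O) → 0.4976 J.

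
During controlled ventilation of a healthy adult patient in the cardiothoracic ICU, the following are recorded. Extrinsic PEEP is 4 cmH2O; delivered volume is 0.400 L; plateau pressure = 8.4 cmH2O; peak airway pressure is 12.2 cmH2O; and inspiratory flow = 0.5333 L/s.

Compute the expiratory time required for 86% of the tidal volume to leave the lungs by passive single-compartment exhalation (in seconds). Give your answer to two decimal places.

R = (PIP − Pplat)/V̇ = (12.2 − 8.4) / 0.5333 = 3.8/0.5333 = 7.125 cmH2O·s/L.
C = Vt/(Pplat − PEEP) = 400.0 / (8.4 − 4) = 400.0/4.4 = 90.909 mL/cmH2O.
τ = R × C = 7.125 × 0.09091 L/cmH2O = 0.6477 s.
t = −τ·ln(1 − 0.86) = −0.6477·ln(0.14) = 1.273 s.

1.27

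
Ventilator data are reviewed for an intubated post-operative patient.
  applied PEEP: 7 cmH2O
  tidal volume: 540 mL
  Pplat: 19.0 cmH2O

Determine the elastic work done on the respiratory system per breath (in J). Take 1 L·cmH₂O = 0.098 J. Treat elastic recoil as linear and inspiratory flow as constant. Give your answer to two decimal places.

0.32

Elastic work ≈ ½ × (Pplat − PEEP) × Vt = 0.5 × (19.0 − 7) × 0.540 L = 0.5 × 12.0 × 0.540 = 3.24 L·cmH2O.
× 0.098 J/(L·cmH2O) → 0.3175 J.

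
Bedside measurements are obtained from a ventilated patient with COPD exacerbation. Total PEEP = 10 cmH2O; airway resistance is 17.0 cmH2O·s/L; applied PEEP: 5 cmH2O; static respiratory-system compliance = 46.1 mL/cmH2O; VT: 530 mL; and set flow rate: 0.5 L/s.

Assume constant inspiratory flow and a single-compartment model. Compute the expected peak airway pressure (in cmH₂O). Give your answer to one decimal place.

30.0

Total PEEP = 10 cmH2O (set 5 + intrinsic 5); this is the baseline alveolar pressure.
Equation of motion (constant flow): PIP = Vt/C + R·V̇ + PEEP.
PIP = 530/46.1 + 17.0×0.5 + 10 = 11.497 + 8.5 + 10 = 29.997 cmH2O.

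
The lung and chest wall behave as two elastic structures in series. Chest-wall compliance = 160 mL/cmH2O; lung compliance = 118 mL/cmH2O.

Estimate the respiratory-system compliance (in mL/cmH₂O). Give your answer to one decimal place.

Lung and chest wall are elastances in series: 1/Crs = 1/CL + 1/Ccw.
1/Crs = 1/118 + 1/160 = 0.01472.
Crs = 67.935 mL/cmH2O.

67.9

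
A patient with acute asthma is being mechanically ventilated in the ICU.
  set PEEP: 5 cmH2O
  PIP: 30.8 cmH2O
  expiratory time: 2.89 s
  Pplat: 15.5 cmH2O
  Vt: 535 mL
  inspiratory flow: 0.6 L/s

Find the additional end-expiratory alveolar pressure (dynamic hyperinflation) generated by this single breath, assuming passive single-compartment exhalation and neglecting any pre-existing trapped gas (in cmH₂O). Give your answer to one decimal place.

R = (PIP − Pplat)/V̇ = (30.8 − 15.5) / 0.6 = 15.3/0.6 = 25.5 cmH2O·s/L.
C = Vt/(Pplat − PEEP) = 535.0 / (15.5 − 5) = 535.0/10.5 = 50.952 mL/cmH2O.
τ = R × C = 25.5 × 0.05095 L/cmH2O = 1.299 s.
Fraction remaining = e^(−Te/τ) = e^(−2.89/1.299) = 0.1081; trapped volume = 535.0 × 0.1081 = 57.834 mL.
Additional alveolar pressure from trapping ≈ V_trapped / C = 57.834 / 50.952 = 1.135 cmH2O.

1.1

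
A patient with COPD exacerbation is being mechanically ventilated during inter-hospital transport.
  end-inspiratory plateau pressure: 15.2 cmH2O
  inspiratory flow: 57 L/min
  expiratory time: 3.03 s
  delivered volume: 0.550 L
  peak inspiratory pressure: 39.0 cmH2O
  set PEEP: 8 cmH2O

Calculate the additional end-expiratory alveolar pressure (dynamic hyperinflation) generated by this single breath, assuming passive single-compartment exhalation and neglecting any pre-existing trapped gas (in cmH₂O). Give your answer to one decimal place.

1.5

Flow: 57 L/min ÷ 60 = 0.95 L/s.
R = (PIP − Pplat)/V̇ = (39.0 − 15.2) / 0.95 = 23.8/0.95 = 25.053 cmH2O·s/L.
C = Vt/(Pplat − PEEP) = 550.0 / (15.2 − 8) = 550.0/7.2 = 76.389 mL/cmH2O.
τ = R × C = 25.053 × 0.07639 L/cmH2O = 1.914 s.
Fraction remaining = e^(−Te/τ) = e^(−3.03/1.914) = 0.2053; trapped volume = 550.0 × 0.2053 = 112.92 mL.
Additional alveolar pressure from trapping ≈ V_trapped / C = 112.92 / 76.389 = 1.478 cmH2O.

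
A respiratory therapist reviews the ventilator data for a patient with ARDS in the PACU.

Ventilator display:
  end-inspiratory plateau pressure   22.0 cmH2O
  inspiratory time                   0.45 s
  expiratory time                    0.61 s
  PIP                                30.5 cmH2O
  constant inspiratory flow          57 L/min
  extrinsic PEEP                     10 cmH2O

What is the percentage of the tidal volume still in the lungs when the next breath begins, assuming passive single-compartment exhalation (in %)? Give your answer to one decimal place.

14.8

Flow: 57 L/min ÷ 60 = 0.95 L/s.
Vt = flow × Ti = 0.95 L/s × 0.45 s × 1000 mL/L = 427.5 mL.
R = (PIP − Pplat)/V̇ = (30.5 − 22.0) / 0.95 = 8.5/0.95 = 8.947 cmH2O·s/L.
C = Vt/(Pplat − PEEP) = 427.5 / (22.0 − 10) = 427.5/12.0 = 35.625 mL/cmH2O.
τ = R × C = 8.947 × 0.03563 L/cmH2O = 0.3188 s.
Fraction remaining at end-expiration = e^(−Te/τ) = e^(−0.61/0.3188) = 0.1476 → 14.76%.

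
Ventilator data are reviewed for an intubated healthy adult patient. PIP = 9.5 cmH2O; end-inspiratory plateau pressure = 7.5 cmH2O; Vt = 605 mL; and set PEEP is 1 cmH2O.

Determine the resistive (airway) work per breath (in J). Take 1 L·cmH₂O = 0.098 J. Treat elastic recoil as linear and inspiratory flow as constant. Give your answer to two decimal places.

0.12

With constant inspiratory flow the resistive pressure is constant at PIP − Pplat = 9.5 − 7.5 = 2.0 cmH2O, so resistive work = 2.0 × 0.605 = 1.21 L·cmH2O.
× 0.098 J/(L·cmH2O) → 0.1186 J.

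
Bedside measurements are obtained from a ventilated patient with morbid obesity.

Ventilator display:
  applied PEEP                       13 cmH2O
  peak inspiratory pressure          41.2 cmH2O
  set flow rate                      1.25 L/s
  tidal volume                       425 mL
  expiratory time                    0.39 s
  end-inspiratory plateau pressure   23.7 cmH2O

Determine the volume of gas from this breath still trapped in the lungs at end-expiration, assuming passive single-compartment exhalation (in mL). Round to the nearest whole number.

211

R = (PIP − Pplat)/V̇ = (41.2 − 23.7) / 1.25 = 17.5/1.25 = 14.0 cmH2O·s/L.
C = Vt/(Pplat − PEEP) = 425.0 / (23.7 − 13) = 425.0/10.7 = 39.72 mL/cmH2O.
τ = R × C = 14.0 × 0.03972 L/cmH2O = 0.5561 s.
Fraction remaining = e^(−Te/τ) = e^(−0.39/0.5561) = 0.4959.
Trapped volume = 425.0 × 0.4959 = 210.76 mL.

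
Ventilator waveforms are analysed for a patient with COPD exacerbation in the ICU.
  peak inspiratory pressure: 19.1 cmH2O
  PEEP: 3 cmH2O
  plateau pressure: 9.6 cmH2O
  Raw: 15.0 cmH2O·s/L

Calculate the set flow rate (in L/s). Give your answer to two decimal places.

flow = (PIP − Pplat) / Raw = 9.5 / 15.0 = 0.6333 L/s.

0.63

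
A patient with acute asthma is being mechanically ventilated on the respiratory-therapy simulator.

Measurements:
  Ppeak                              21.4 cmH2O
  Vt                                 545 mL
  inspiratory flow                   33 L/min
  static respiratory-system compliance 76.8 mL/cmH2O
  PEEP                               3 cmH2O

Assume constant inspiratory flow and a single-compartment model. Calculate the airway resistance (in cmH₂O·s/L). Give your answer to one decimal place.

20.6

Flow: 33 L/min ÷ 60 = 0.55 L/s.
Equation of motion (constant flow): PIP = Vt/C + R·V̇ + PEEP.
R·V̇ = PIP − Vt/C − PEEP = 21.4 − 545/76.8 − 3 = 21.4 − 7.096 − 3 = 11.304 cmH2O.
R = 11.304 / 0.55 = 20.553 cmH2O·s/L.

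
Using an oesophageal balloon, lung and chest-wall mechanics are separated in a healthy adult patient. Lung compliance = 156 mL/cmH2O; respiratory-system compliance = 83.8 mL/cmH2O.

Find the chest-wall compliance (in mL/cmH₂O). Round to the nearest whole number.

181

1/Ccw = 1/Crs − 1/CL.
1/Ccw = 1/83.8 − 1/156 = 0.005523.
Ccw = 181.06 mL/cmH2O.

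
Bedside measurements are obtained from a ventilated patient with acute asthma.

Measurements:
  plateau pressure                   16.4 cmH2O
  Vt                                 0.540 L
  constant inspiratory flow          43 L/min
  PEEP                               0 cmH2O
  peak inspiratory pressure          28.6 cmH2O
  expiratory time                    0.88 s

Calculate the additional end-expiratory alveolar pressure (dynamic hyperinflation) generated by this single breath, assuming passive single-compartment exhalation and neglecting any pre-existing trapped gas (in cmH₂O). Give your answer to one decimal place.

Flow: 43 L/min ÷ 60 = 0.7167 L/s.
R = (PIP − Pplat)/V̇ = (28.6 − 16.4) / 0.7167 = 12.2/0.7167 = 17.022 cmH2O·s/L.
C = Vt/(Pplat − PEEP) = 540.0 / (16.4 − 0) = 540.0/16.4 = 32.927 mL/cmH2O.
τ = R × C = 17.022 × 0.03293 L/cmH2O = 0.5605 s.
Fraction remaining = e^(−Te/τ) = e^(−0.88/0.5605) = 0.208; trapped volume = 540.0 × 0.208 = 112.32 mL.
Additional alveolar pressure from trapping ≈ V_trapped / C = 112.32 / 32.927 = 3.411 cmH2O.

3.4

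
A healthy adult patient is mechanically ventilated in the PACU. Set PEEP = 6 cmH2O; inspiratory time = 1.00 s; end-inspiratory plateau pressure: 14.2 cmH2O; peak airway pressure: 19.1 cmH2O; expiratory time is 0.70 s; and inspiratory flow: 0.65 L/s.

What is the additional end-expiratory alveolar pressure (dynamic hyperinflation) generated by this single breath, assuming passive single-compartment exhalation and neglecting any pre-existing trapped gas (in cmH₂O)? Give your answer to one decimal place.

Vt = flow × Ti = 0.65 L/s × 1.00 s × 1000 mL/L = 650.0 mL.
R = (PIP − Pplat)/V̇ = (19.1 − 14.2) / 0.65 = 4.9/0.65 = 7.538 cmH2O·s/L.
C = Vt/(Pplat − PEEP) = 650.0 / (14.2 − 6) = 650.0/8.2 = 79.268 mL/cmH2O.
τ = R × C = 7.538 × 0.07927 L/cmH2O = 0.5975 s.
Fraction remaining = e^(−Te/τ) = e^(−0.70/0.5975) = 0.3099; trapped volume = 650.0 × 0.3099 = 201.44 mL.
Additional alveolar pressure from trapping ≈ V_trapped / C = 201.44 / 79.268 = 2.541 cmH2O.

2.5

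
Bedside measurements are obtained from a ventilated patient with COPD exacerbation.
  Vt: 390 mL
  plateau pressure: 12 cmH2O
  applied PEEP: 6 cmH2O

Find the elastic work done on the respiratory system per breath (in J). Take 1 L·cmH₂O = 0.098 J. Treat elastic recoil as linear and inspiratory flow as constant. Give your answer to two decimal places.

0.11

Elastic work ≈ ½ × (Pplat − PEEP) × Vt = 0.5 × (12 − 6) × 0.390 L = 0.5 × 6.0 × 0.390 = 1.17 L·cmH2O.
× 0.098 J/(L·cmH2O) → 0.1147 J.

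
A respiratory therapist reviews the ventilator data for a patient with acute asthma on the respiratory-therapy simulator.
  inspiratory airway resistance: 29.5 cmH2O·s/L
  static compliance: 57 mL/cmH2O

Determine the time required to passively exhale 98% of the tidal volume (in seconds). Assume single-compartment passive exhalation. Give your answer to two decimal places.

6.58

τ = R × C = 29.5 × 57 mL/cmH2O = 29.5 × 0.057 L/cmH2O = 1.682 s.
Exhaled fraction f = 1 − e^(−t/τ) → t = −τ·ln(1 − f) = −1.682·ln(0.02) = 6.58 s.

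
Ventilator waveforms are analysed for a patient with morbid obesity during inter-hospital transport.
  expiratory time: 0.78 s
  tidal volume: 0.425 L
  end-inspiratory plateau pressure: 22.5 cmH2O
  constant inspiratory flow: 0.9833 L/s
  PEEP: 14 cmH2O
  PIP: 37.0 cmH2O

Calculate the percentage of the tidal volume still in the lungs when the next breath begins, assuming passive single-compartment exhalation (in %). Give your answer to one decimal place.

R = (PIP − Pplat)/V̇ = (37.0 − 22.5) / 0.9833 = 14.5/0.9833 = 14.746 cmH2O·s/L.
C = Vt/(Pplat − PEEP) = 425.0 / (22.5 − 14) = 425.0/8.5 = 50.0 mL/cmH2O.
τ = R × C = 14.746 × 0.05 L/cmH2O = 0.7373 s.
Fraction remaining at end-expiration = e^(−Te/τ) = e^(−0.78/0.7373) = 0.3472 → 34.72%.

34.7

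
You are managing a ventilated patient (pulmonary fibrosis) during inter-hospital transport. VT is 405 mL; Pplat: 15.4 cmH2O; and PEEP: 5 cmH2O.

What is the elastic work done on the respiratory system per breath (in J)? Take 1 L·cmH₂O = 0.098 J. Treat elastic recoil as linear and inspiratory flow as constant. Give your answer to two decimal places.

Elastic work ≈ ½ × (Pplat − PEEP) × Vt = 0.5 × (15.4 − 5) × 0.405 L = 0.5 × 10.4 × 0.405 = 2.106 L·cmH2O.
× 0.098 J/(L·cmH2O) → 0.2064 J.

0.21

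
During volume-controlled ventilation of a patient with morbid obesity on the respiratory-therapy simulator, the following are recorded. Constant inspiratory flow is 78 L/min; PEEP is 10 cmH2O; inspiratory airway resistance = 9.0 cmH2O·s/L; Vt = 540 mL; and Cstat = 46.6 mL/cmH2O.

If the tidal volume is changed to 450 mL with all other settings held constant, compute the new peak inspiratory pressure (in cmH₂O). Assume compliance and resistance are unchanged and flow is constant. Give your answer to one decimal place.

31.4

Flow: 78 L/min ÷ 60 = 1.3 L/s.
PIP = Vt/C + R·V̇ + PEEP (constant-flow equation of motion).
Only the elastic term changes: ΔPIP = ΔVt / C = (450 − 540) / 46.6 = -1.931 cmH2O.
Original PIP = 540/46.6 + 9.0×1.3 + 10 = 33.288 cmH2O; new PIP = 33.288 + (-1.931) = 31.357 cmH2O.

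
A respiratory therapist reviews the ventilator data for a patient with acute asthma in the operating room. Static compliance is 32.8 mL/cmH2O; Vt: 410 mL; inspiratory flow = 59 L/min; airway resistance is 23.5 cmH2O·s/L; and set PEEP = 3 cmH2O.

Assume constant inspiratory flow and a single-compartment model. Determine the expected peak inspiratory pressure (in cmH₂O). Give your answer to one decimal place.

Flow: 59 L/min ÷ 60 = 0.9833 L/s.
Equation of motion (constant flow): PIP = Vt/C + R·V̇ + PEEP.
PIP = 410/32.8 + 23.5×0.9833 + 3 = 12.5 + 23.108 + 3 = 38.608 cmH2O.

38.6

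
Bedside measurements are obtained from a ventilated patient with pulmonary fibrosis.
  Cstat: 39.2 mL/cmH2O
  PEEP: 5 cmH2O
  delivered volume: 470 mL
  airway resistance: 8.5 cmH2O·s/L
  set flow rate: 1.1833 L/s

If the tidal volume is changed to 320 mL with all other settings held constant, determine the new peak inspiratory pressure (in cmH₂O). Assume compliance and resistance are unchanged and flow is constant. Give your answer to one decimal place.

23.2

PIP = Vt/C + R·V̇ + PEEP (constant-flow equation of motion).
Only the elastic term changes: ΔPIP = ΔVt / C = (320 − 470) / 39.2 = -3.827 cmH2O.
Original PIP = 470/39.2 + 8.5×1.1833 + 5 = 27.048 cmH2O; new PIP = 27.048 + (-3.827) = 23.221 cmH2O.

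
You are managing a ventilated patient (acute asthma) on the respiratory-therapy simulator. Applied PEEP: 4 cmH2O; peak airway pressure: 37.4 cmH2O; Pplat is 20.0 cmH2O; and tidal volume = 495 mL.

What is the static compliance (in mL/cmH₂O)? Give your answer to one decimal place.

Cstat = Vt / (Pplat − PEEP) = 495 / (20.0 − 4) = 495 / 16.0 = 30.938 mL/cmH2O.

30.9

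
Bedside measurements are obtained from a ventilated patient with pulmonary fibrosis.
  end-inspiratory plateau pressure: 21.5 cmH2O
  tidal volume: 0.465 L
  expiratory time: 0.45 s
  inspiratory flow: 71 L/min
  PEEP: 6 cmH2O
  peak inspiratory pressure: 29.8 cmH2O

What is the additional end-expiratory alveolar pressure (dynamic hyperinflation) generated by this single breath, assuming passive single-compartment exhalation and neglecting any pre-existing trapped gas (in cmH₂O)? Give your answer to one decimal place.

1.8

Flow: 71 L/min ÷ 60 = 1.1833 L/s.
R = (PIP − Pplat)/V̇ = (29.8 − 21.5) / 1.1833 = 8.3/1.1833 = 7.014 cmH2O·s/L.
C = Vt/(Pplat − PEEP) = 465.0 / (21.5 − 6) = 465.0/15.5 = 30.0 mL/cmH2O.
τ = R × C = 7.014 × 0.03 L/cmH2O = 0.2104 s.
Fraction remaining = e^(−Te/τ) = e^(−0.45/0.2104) = 0.1178; trapped volume = 465.0 × 0.1178 = 54.777 mL.
Additional alveolar pressure from trapping ≈ V_trapped / C = 54.777 / 30.0 = 1.826 cmH2O.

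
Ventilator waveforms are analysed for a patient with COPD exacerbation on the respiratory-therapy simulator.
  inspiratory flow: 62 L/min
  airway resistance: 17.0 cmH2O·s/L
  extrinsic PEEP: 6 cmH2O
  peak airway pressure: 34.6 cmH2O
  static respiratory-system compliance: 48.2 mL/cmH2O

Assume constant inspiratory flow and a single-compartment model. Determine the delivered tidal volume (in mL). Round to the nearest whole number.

532

Flow: 62 L/min ÷ 60 = 1.0333 L/s.
Equation of motion (constant flow): PIP = Vt/C + R·V̇ + PEEP.
Vt/C = PIP − R·V̇ − PEEP = 34.6 − 17.566 − 6 = 11.034 cmH2O.
Vt = C × 11.034 = 48.2 × 11.034 = 531.84 mL.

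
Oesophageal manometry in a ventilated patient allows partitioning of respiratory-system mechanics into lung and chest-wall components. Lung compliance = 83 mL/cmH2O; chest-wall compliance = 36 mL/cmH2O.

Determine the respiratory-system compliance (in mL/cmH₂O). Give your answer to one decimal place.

Lung and chest wall are elastances in series: 1/Crs = 1/CL + 1/Ccw.
1/Crs = 1/83 + 1/36 = 0.03983.
Crs = 25.107 mL/cmH2O.

25.1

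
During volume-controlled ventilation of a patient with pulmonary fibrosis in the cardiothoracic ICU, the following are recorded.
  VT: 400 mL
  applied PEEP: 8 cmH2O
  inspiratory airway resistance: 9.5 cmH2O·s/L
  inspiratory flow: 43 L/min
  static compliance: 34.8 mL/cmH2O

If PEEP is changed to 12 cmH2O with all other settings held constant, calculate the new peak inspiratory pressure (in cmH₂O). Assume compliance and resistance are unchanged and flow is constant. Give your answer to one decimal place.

30.3

Flow: 43 L/min ÷ 60 = 0.7167 L/s.
PIP = Vt/C + R·V̇ + PEEP (constant-flow equation of motion).
Only the baseline term changes: ΔPIP = ΔPEEP = 12 − 8 = 4.0 cmH2O.
Original PIP = 400/34.8 + 9.5×0.7167 + 8 = 26.303 cmH2O; new PIP = 26.303 + (4.0) = 30.303 cmH2O.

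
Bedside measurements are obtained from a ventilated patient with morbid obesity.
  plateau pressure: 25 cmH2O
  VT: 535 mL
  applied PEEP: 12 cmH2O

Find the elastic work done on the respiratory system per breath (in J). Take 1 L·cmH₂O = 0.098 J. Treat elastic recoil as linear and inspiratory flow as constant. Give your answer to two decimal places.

0.34

Elastic work ≈ ½ × (Pplat − PEEP) × Vt = 0.5 × (25 − 12) × 0.535 L = 0.5 × 13.0 × 0.535 = 3.478 L·cmH2O.
× 0.098 J/(L·cmH2O) → 0.3408 J.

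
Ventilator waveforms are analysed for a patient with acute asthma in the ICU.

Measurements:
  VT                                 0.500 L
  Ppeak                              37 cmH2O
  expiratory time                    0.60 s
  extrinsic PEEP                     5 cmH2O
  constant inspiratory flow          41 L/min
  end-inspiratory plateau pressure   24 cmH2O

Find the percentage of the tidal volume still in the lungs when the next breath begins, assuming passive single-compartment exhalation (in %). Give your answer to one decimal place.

Flow: 41 L/min ÷ 60 = 0.6833 L/s.
R = (PIP − Pplat)/V̇ = (37 − 24) / 0.6833 = 13.0/0.6833 = 19.025 cmH2O·s/L.
C = Vt/(Pplat − PEEP) = 500.0 / (24 − 5) = 500.0/19.0 = 26.316 mL/cmH2O.
τ = R × C = 19.025 × 0.02632 L/cmH2O = 0.5007 s.
Fraction remaining at end-expiration = e^(−Te/τ) = e^(−0.60/0.5007) = 0.3017 → 30.17%.

30.2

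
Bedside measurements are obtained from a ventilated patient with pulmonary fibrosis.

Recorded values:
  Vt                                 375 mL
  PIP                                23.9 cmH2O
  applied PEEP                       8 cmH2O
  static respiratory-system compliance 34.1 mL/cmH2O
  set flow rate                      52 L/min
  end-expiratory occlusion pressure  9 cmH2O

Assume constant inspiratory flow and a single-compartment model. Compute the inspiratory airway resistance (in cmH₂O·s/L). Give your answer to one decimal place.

4.5

Flow: 52 L/min ÷ 60 = 0.8667 L/s.
Total PEEP = 9 cmH2O (set 8 + intrinsic 1); this is the baseline alveolar pressure.
Equation of motion (constant flow): PIP = Vt/C + R·V̇ + PEEP.
R·V̇ = PIP − Vt/C − PEEP = 23.9 − 375/34.1 − 9 = 23.9 − 10.997 − 9 = 3.903 cmH2O.
R = 3.903 / 0.8667 = 4.503 cmH2O·s/L.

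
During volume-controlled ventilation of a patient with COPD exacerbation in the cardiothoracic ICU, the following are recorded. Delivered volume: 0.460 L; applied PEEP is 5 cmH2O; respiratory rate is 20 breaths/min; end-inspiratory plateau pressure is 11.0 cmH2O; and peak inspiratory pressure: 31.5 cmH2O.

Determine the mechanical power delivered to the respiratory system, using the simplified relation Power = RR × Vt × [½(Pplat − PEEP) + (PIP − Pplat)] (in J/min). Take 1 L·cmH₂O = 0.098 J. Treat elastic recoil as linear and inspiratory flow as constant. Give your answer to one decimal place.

21.2

Per-breath work = Vt × [½(Pplat−PEEP) + (PIP−Pplat)] = 0.460 × [0.5×6.0 + 20.5] = 0.460 × 23.5 = 10.81 L·cmH2O.
Power = 20 × 10.81 = 216.2 L·cmH2O/min.
× 0.098 J/(L·cmH2O) → 21.188 J/min.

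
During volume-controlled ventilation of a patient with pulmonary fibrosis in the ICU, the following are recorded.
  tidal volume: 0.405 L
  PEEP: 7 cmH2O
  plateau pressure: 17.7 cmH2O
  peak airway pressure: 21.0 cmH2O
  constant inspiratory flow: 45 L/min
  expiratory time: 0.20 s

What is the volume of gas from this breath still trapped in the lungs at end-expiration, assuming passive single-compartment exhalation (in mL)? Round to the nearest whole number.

Flow: 45 L/min ÷ 60 = 0.75 L/s.
R = (PIP − Pplat)/V̇ = (21.0 − 17.7) / 0.75 = 3.3/0.75 = 4.4 cmH2O·s/L.
C = Vt/(Pplat − PEEP) = 405.0 / (17.7 − 7) = 405.0/10.7 = 37.85 mL/cmH2O.
τ = R × C = 4.4 × 0.03785 L/cmH2O = 0.1665 s.
Fraction remaining = e^(−Te/τ) = e^(−0.20/0.1665) = 0.3008.
Trapped volume = 405.0 × 0.3008 = 121.82 mL.

122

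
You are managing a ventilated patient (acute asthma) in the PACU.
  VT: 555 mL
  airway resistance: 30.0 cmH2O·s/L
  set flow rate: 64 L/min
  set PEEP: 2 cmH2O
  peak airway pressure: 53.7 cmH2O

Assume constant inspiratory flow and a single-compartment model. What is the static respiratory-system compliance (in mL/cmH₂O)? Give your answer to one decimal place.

28.2

Flow: 64 L/min ÷ 60 = 1.0667 L/s.
Equation of motion (constant flow): PIP = Vt/C + R·V̇ + PEEP.
Vt/C = PIP − R·V̇ − PEEP = 53.7 − 30.0×1.0667 − 2 = 53.7 − 32.001 − 2 = 19.699 cmH2O.
C = Vt / 19.699 = 555 / 19.699 = 28.174 mL/cmH2O.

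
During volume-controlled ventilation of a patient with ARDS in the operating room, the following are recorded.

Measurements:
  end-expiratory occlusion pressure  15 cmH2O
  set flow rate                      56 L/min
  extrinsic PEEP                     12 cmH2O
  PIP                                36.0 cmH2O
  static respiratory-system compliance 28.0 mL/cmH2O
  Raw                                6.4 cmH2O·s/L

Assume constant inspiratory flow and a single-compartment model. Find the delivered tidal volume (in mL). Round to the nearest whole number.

Flow: 56 L/min ÷ 60 = 0.9333 L/s.
Total PEEP = 15 cmH2O (set 12 + intrinsic 3); this is the baseline alveolar pressure.
Equation of motion (constant flow): PIP = Vt/C + R·V̇ + PEEP.
Vt/C = PIP − R·V̇ − PEEP = 36.0 − 5.973 − 15 = 15.027 cmH2O.
Vt = C × 15.027 = 28.0 × 15.027 = 420.76 mL.

421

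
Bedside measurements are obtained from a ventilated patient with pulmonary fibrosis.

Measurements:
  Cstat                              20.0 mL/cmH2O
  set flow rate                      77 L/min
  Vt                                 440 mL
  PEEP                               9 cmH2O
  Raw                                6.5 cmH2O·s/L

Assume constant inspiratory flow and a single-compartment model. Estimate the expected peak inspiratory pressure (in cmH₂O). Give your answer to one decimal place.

39.3

Flow: 77 L/min ÷ 60 = 1.2833 L/s.
Equation of motion (constant flow): PIP = Vt/C + R·V̇ + PEEP.
PIP = 440/20.0 + 6.5×1.2833 + 9 = 22.0 + 8.341 + 9 = 39.341 cmH2O.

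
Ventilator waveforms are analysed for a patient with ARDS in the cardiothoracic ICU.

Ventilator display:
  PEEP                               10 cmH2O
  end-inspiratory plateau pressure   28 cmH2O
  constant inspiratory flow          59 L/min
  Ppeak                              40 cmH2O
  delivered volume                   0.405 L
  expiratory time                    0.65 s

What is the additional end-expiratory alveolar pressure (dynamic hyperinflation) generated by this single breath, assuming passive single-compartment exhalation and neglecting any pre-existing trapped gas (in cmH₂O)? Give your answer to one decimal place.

1.7

Flow: 59 L/min ÷ 60 = 0.9833 L/s.
R = (PIP − Pplat)/V̇ = (40 − 28) / 0.9833 = 12.0/0.9833 = 12.204 cmH2O·s/L.
C = Vt/(Pplat − PEEP) = 405.0 / (28 − 10) = 405.0/18.0 = 22.5 mL/cmH2O.
τ = R × C = 12.204 × 0.0225 L/cmH2O = 0.2746 s.
Fraction remaining = e^(−Te/τ) = e^(−0.65/0.2746) = 0.09375; trapped volume = 405.0 × 0.09375 = 37.969 mL.
Additional alveolar pressure from trapping ≈ V_trapped / C = 37.969 / 22.5 = 1.688 cmH2O.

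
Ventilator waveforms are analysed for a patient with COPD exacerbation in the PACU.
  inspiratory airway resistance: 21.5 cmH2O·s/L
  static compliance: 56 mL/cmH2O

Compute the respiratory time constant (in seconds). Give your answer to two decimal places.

τ = R × C = 21.5 × 56 mL/cmH2O = 21.5 × 0.056 L/cmH2O = 1.204 s.

1.20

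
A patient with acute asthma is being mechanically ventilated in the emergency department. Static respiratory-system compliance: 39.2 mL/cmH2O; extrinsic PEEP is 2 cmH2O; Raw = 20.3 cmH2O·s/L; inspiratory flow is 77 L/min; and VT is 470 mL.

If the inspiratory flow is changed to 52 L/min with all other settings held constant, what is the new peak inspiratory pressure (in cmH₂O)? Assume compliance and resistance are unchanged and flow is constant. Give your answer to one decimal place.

31.6

Flow: 77 L/min ÷ 60 = 1.2833 L/s.
New flow: 52 L/min ÷ 60 = 0.8667 L/s.
PIP = Vt/C + R·V̇ + PEEP (constant-flow equation of motion).
Only the resistive term changes: ΔPIP = R × ΔV̇ = 20.3 × (0.8667 − 1.2833) = 20.3 × -0.4166 = -8.457 cmH2O.
Original PIP = 470/39.2 + 20.3×1.2833 + 2 = 40.041 cmH2O; new PIP = 40.041 + (-8.457) = 31.584 cmH2O.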